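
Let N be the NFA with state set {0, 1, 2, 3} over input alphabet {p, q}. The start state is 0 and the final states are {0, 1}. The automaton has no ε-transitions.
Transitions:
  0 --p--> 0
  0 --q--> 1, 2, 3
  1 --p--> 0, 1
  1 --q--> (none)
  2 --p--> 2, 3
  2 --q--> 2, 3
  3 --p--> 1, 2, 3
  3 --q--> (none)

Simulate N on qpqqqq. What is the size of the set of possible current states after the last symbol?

2

Start: {0}
read q: {1, 2, 3}
read p: {0, 1, 2, 3}
read q: {1, 2, 3}
read q: {2, 3}
read q: {2, 3}
read q: {2, 3}
Final reachable set {2, 3} has 2 states.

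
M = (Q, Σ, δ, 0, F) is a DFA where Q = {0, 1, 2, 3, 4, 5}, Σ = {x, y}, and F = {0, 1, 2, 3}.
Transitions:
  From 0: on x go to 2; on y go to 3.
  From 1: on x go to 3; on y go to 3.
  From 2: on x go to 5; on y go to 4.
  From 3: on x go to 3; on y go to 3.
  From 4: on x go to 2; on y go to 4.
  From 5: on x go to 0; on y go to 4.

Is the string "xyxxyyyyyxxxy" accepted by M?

accepted

0 --x--> 2
2 --y--> 4
4 --x--> 2
2 --x--> 5
5 --y--> 4
4 --y--> 4
4 --y--> 4
4 --y--> 4
4 --y--> 4
4 --x--> 2
2 --x--> 5
5 --x--> 0
0 --y--> 3
End in state 3, which is an accepting state.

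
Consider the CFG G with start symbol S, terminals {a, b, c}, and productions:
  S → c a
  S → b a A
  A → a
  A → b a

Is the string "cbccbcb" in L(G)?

no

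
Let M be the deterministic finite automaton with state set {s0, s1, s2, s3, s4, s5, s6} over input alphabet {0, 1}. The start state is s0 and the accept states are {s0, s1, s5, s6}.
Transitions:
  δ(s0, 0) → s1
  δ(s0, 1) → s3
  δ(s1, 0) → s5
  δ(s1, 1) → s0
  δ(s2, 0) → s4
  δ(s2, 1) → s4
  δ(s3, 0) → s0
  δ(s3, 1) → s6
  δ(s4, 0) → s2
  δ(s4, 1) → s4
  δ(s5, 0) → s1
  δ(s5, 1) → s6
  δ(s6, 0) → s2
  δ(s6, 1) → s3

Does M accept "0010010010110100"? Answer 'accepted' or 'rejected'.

s0 --0--> s1
s1 --0--> s5
s5 --1--> s6
s6 --0--> s2
s2 --0--> s4
s4 --1--> s4
s4 --0--> s2
s2 --0--> s4
s4 --1--> s4
s4 --0--> s2
s2 --1--> s4
s4 --1--> s4
s4 --0--> s2
s2 --1--> s4
s4 --0--> s2
s2 --0--> s4
End in state s4, which is not an accepting state.

rejected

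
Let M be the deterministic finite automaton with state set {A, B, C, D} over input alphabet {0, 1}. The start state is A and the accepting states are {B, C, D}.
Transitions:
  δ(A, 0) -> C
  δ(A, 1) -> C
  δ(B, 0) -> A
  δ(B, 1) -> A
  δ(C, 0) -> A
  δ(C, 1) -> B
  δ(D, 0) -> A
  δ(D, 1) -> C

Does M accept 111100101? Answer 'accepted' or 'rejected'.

A --1--> C
C --1--> B
B --1--> A
A --1--> C
C --0--> A
A --0--> C
C --1--> B
B --0--> A
A --1--> C
End in state C, which is an accepting state.

accepted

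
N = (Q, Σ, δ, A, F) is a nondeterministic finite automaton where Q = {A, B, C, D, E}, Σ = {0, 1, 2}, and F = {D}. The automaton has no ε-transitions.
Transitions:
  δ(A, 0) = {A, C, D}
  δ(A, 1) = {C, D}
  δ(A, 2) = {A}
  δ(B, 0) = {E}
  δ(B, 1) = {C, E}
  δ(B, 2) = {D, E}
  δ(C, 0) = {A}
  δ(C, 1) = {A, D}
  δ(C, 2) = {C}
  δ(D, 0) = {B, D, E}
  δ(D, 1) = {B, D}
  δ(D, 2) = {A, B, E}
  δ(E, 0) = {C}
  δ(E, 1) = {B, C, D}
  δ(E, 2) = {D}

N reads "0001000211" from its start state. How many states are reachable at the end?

Start: {A}
read 0: {A, C, D}
read 0: {A, B, C, D, E}
read 0: {A, B, C, D, E}
read 1: {A, B, C, D, E}
read 0: {A, B, C, D, E}
read 0: {A, B, C, D, E}
read 0: {A, B, C, D, E}
read 2: {A, B, C, D, E}
read 1: {A, B, C, D, E}
read 1: {A, B, C, D, E}
Final reachable set {A, B, C, D, E} has 5 states.

5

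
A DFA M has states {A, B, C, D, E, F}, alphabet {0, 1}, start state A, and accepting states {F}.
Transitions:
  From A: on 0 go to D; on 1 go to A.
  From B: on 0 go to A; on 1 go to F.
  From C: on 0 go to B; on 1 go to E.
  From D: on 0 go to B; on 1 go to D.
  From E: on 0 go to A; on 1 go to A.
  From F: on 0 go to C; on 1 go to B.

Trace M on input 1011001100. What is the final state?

B

A --1--> A
A --0--> D
D --1--> D
D --1--> D
D --0--> B
B --0--> A
A --1--> A
A --1--> A
A --0--> D
D --0--> B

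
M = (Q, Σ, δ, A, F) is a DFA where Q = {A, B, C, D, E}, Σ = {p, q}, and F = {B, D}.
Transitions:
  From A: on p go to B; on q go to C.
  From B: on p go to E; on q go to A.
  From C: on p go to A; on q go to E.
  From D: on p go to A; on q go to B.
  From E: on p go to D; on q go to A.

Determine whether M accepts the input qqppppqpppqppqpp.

accepted

A --q--> C
C --q--> E
E --p--> D
D --p--> A
A --p--> B
B --p--> E
E --q--> A
A --p--> B
B --p--> E
E --p--> D
D --q--> B
B --p--> E
E --p--> D
D --q--> B
B --p--> E
E --p--> D
End in state D, which is an accepting state.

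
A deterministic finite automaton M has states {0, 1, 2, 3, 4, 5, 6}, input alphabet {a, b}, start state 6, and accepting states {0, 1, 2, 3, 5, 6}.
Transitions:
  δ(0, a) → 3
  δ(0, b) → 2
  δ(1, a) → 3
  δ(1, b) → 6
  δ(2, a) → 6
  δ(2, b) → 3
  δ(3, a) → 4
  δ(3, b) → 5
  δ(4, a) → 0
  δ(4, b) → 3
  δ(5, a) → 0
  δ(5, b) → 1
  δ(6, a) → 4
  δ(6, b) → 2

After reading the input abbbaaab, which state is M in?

6 --a--> 4
4 --b--> 3
3 --b--> 5
5 --b--> 1
1 --a--> 3
3 --a--> 4
4 --a--> 0
0 --b--> 2

2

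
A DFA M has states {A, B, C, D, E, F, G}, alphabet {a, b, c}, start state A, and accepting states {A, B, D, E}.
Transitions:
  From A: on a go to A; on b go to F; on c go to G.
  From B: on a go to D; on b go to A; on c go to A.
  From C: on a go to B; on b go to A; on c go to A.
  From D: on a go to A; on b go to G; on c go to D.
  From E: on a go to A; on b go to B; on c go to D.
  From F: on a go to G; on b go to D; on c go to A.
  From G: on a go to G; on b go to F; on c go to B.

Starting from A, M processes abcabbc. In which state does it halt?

A --a--> A
A --b--> F
F --c--> A
A --a--> A
A --b--> F
F --b--> D
D --c--> D

D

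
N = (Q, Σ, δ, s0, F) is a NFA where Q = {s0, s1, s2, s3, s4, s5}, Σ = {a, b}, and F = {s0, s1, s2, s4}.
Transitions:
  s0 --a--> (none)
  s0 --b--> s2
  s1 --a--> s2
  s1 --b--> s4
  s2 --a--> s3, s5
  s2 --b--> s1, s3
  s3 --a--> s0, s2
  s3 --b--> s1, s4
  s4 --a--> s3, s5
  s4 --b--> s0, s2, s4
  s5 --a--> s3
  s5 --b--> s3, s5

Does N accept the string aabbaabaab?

rejected

Start: {s0}
read a: {}
The reachable set is empty and stays empty for the remaining 9 symbols.
Reachable ∩ accepting = {} — empty.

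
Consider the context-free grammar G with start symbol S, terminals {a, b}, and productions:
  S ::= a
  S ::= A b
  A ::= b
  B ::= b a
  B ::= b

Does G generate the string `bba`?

no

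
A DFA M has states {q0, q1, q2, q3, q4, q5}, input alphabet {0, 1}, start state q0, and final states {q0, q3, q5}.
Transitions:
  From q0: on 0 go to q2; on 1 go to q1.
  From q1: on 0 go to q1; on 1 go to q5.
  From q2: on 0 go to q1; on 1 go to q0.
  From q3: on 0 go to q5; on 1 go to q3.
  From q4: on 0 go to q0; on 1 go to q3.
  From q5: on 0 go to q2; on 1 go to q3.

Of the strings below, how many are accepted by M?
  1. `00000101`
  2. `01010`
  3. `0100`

1

`00000101`: accepted
`01010`: rejected
`0100`: rejected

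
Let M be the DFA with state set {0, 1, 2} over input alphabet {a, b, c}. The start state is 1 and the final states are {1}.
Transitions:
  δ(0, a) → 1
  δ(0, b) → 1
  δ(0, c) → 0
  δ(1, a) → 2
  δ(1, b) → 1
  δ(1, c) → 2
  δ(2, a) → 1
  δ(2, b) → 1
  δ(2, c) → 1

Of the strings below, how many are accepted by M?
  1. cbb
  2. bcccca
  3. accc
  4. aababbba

cbb: accepted
bcccca: rejected
accc: accepted
aababbba: rejected

2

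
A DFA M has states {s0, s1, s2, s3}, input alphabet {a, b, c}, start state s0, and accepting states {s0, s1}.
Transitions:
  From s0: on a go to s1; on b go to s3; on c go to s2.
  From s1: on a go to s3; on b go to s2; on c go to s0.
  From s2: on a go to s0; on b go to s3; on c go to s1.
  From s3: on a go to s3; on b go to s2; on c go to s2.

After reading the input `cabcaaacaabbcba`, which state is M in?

s0 --c--> s2
s2 --a--> s0
s0 --b--> s3
s3 --c--> s2
s2 --a--> s0
s0 --a--> s1
s1 --a--> s3
s3 --c--> s2
s2 --a--> s0
s0 --a--> s1
s1 --b--> s2
s2 --b--> s3
s3 --c--> s2
s2 --b--> s3
s3 --a--> s3

s3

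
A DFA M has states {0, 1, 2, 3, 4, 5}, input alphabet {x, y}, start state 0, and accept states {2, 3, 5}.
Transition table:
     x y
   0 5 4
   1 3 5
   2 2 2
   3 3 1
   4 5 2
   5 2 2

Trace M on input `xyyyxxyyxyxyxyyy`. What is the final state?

0 --x--> 5
5 --y--> 2
2 --y--> 2
2 --y--> 2
2 --x--> 2
2 --x--> 2
2 --y--> 2
2 --y--> 2
2 --x--> 2
2 --y--> 2
2 --x--> 2
2 --y--> 2
2 --x--> 2
2 --y--> 2
2 --y--> 2
2 --y--> 2

2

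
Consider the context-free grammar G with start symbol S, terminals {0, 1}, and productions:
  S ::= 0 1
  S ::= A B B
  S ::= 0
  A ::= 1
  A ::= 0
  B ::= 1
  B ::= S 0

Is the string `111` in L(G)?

yes

S ⇒ ABB ⇒ 1BB ⇒ 11B ⇒ 111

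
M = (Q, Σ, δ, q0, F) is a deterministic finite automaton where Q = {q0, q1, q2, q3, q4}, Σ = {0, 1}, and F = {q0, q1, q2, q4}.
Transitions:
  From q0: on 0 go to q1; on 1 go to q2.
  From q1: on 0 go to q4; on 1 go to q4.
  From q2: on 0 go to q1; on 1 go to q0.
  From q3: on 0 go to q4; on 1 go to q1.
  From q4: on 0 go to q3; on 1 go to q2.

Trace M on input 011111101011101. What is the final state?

q4

q0 --0--> q1
q1 --1--> q4
q4 --1--> q2
q2 --1--> q0
q0 --1--> q2
q2 --1--> q0
q0 --1--> q2
q2 --0--> q1
q1 --1--> q4
q4 --0--> q3
q3 --1--> q1
q1 --1--> q4
q4 --1--> q2
q2 --0--> q1
q1 --1--> q4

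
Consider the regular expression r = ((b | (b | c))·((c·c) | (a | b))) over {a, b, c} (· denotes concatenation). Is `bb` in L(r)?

Split as b·b: (b|(b|c)) matches b and ((c·c)|(a|b)) matches b.

yes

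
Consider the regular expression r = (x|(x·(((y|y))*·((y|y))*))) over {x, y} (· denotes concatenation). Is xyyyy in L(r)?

The right alternative (x·(((y|y))*·((y|y))*)) matches xyyyy.

yes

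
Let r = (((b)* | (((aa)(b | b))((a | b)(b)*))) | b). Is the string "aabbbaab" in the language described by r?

Neither ((b)*|(((aa)(b|b))((a|b)(b)*))) nor b matches aabbbaab.

no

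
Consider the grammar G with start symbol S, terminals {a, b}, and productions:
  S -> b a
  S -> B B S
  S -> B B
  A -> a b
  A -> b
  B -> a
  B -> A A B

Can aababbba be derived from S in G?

S ⇒ BB ⇒ aB ⇒ aAAB ⇒ aabAB ⇒ aababB ⇒ aababAAB ⇒ aababbAB ⇒ aababbbB ⇒ aababbba

yes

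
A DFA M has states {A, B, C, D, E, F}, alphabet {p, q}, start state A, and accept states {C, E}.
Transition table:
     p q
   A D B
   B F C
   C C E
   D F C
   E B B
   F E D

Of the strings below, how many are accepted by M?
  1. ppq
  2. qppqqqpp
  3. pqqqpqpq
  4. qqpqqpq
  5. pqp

ppq: rejected
qppqqqpp: rejected
pqqqpqpq: rejected
qqpqqpq: rejected
pqp: accepted

1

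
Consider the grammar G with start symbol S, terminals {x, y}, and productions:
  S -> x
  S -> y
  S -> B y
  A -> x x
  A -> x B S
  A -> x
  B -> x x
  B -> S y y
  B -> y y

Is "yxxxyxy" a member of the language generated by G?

no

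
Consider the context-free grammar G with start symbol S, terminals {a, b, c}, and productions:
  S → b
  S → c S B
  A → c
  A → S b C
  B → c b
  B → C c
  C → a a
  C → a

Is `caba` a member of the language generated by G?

no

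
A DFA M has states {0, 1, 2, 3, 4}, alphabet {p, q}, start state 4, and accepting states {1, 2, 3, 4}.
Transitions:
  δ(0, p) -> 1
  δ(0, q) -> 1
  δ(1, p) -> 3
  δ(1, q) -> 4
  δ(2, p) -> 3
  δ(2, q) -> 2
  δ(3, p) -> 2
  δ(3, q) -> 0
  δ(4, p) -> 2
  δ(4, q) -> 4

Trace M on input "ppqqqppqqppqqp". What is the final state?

4 --p--> 2
2 --p--> 3
3 --q--> 0
0 --q--> 1
1 --q--> 4
4 --p--> 2
2 --p--> 3
3 --q--> 0
0 --q--> 1
1 --p--> 3
3 --p--> 2
2 --q--> 2
2 --q--> 2
2 --p--> 3

3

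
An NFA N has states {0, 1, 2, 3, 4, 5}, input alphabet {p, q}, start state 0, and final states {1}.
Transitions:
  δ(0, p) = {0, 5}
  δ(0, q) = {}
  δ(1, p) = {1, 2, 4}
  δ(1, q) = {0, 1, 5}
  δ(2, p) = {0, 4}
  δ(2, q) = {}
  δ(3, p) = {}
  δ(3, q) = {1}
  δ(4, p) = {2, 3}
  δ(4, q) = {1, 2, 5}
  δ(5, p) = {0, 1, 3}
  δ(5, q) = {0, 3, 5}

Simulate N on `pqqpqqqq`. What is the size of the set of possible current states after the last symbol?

4

Start: {0}
read p: {0, 5}
read q: {0, 3, 5}
read q: {0, 1, 3, 5}
read p: {0, 1, 2, 3, 4, 5}
read q: {0, 1, 2, 3, 5}
read q: {0, 1, 3, 5}
read q: {0, 1, 3, 5}
read q: {0, 1, 3, 5}
Final reachable set {0, 1, 3, 5} has 4 states.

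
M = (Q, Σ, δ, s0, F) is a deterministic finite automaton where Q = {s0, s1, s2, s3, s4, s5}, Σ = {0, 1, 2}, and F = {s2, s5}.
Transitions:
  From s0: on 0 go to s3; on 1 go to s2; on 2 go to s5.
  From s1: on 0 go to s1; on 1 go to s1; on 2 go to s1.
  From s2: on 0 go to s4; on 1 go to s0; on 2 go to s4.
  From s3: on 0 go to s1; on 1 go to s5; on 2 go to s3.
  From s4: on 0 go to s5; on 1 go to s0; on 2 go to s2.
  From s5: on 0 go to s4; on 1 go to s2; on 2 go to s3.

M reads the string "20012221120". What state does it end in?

s5

s0 --2--> s5
s5 --0--> s4
s4 --0--> s5
s5 --1--> s2
s2 --2--> s4
s4 --2--> s2
s2 --2--> s4
s4 --1--> s0
s0 --1--> s2
s2 --2--> s4
s4 --0--> s5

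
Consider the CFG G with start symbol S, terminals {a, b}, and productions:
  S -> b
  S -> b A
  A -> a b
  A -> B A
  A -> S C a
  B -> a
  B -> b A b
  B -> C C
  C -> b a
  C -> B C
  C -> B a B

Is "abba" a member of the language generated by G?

no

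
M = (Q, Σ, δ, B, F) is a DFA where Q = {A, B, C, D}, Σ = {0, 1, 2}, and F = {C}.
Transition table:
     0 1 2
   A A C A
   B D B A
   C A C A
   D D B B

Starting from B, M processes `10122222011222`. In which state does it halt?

B --1--> B
B --0--> D
D --1--> B
B --2--> A
A --2--> A
A --2--> A
A --2--> A
A --2--> A
A --0--> A
A --1--> C
C --1--> C
C --2--> A
A --2--> A
A --2--> A

A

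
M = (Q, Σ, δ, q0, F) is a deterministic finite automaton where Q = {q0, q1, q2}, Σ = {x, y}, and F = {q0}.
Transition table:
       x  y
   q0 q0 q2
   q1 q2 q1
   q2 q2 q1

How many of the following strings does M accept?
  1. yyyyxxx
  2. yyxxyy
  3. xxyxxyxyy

yyyyxxx: rejected
yyxxyy: rejected
xxyxxyxyy: rejected

0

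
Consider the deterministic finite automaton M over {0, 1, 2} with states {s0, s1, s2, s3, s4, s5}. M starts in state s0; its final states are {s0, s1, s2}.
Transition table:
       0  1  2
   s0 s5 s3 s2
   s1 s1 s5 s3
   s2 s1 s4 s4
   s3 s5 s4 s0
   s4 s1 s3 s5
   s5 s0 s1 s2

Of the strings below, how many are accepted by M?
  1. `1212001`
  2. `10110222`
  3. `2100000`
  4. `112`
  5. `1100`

2

`1212001`: rejected
`10110222`: rejected
`2100000`: accepted
`112`: rejected
`1100`: accepted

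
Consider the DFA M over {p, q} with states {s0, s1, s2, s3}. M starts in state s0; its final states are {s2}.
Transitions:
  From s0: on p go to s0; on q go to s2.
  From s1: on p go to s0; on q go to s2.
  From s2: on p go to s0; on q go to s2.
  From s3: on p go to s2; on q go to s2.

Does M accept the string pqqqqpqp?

rejected

s0 --p--> s0
s0 --q--> s2
s2 --q--> s2
s2 --q--> s2
s2 --q--> s2
s2 --p--> s0
s0 --q--> s2
s2 --p--> s0
End in state s0, which is not an accepting state.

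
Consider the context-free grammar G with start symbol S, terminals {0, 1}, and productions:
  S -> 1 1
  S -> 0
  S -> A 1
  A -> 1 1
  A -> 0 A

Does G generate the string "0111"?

S ⇒ A1 ⇒ 0A1 ⇒ 0111

yes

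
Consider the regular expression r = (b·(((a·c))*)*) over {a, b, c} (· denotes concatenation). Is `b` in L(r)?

yes

Split as b·ε: b matches b and (((a·c))*)* matches ε.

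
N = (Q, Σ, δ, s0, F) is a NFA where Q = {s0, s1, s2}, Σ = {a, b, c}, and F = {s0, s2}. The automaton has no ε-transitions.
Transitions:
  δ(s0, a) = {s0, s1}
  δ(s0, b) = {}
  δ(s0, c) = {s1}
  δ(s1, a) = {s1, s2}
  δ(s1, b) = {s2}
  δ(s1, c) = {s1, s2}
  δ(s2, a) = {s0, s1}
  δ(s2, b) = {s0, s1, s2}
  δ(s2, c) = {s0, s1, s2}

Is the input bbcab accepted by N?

rejected

Start: {s0}
read b: {}
The reachable set is empty and stays empty for the remaining 4 symbols.
Reachable ∩ accepting = {} — empty.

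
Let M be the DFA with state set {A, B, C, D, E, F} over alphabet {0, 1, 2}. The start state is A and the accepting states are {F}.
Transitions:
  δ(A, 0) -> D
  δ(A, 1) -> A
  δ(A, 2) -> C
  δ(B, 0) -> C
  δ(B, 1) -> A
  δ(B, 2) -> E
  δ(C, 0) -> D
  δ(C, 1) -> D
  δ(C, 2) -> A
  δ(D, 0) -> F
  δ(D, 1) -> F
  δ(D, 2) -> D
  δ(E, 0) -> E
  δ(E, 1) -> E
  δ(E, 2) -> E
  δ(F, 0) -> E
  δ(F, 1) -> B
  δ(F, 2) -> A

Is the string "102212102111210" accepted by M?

accepted

A --1--> A
A --0--> D
D --2--> D
D --2--> D
D --1--> F
F --2--> A
A --1--> A
A --0--> D
D --2--> D
D --1--> F
F --1--> B
B --1--> A
A --2--> C
C --1--> D
D --0--> F
End in state F, which is an accepting state.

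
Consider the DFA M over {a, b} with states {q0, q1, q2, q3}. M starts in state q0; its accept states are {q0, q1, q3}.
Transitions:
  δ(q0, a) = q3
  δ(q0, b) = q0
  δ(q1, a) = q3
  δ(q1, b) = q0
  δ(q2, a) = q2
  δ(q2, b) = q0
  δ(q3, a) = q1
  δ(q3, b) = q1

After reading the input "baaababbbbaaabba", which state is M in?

q3

q0 --b--> q0
q0 --a--> q3
q3 --a--> q1
q1 --a--> q3
q3 --b--> q1
q1 --a--> q3
q3 --b--> q1
q1 --b--> q0
q0 --b--> q0
q0 --b--> q0
q0 --a--> q3
q3 --a--> q1
q1 --a--> q3
q3 --b--> q1
q1 --b--> q0
q0 --a--> q3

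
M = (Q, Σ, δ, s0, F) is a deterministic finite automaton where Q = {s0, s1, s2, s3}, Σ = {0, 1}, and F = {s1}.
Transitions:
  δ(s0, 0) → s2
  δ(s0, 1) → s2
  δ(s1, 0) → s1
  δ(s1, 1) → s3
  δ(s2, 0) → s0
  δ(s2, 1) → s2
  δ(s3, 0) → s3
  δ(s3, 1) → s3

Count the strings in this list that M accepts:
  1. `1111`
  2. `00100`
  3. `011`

0

`1111`: rejected
`00100`: rejected
`011`: rejected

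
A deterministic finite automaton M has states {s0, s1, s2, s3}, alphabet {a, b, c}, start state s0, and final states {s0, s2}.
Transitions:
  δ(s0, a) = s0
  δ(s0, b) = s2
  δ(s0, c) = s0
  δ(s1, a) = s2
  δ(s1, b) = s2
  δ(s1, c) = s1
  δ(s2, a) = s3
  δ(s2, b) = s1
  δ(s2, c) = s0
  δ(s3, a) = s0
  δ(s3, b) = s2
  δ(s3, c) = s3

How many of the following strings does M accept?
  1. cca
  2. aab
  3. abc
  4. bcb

4

cca: accepted
aab: accepted
abc: accepted
bcb: accepted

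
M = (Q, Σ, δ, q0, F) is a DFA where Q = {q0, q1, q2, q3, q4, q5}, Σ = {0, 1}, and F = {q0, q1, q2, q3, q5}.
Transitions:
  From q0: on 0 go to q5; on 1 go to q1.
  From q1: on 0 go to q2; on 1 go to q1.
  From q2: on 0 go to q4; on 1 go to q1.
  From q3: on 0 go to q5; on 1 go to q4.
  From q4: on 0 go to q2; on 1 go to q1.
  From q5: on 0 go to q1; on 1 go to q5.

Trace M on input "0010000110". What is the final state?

q0 --0--> q5
q5 --0--> q1
q1 --1--> q1
q1 --0--> q2
q2 --0--> q4
q4 --0--> q2
q2 --0--> q4
q4 --1--> q1
q1 --1--> q1
q1 --0--> q2

q2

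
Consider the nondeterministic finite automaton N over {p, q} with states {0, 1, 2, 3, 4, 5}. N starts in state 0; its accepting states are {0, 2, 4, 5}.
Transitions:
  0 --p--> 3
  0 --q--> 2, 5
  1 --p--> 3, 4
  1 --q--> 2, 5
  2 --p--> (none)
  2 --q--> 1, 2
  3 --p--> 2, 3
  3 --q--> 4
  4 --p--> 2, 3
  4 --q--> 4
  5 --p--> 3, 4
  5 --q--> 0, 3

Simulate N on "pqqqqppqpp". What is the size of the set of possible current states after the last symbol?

Start: {0}
read p: {3}
read q: {4}
read q: {4}
read q: {4}
read q: {4}
read p: {2, 3}
read p: {2, 3}
read q: {1, 2, 4}
read p: {2, 3, 4}
read p: {2, 3}
Final reachable set {2, 3} has 2 states.

2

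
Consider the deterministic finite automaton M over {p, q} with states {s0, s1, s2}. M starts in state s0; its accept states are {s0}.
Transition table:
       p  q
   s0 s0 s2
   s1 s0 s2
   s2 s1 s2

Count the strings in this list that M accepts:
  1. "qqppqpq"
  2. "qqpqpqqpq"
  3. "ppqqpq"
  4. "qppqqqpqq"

"qqppqpq": rejected
"qqpqpqqpq": rejected
"ppqqpq": rejected
"qppqqqpqq": rejected

0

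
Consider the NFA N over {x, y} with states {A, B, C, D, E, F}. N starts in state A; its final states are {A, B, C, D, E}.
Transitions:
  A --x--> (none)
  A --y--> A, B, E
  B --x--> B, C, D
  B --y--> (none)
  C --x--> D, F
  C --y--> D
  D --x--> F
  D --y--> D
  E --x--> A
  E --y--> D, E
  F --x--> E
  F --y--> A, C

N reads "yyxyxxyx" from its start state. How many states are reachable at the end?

Start: {A}
read y: {A, B, E}
read y: {A, B, D, E}
read x: {A, B, C, D, F}
read y: {A, B, C, D, E}
read x: {A, B, C, D, F}
read x: {B, C, D, E, F}
read y: {A, C, D, E}
read x: {A, D, F}
Final reachable set {A, D, F} has 3 states.

3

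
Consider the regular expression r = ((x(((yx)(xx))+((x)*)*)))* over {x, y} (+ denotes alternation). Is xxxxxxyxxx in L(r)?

yes

Split into 6 pieces x · x · x · x · x · xyxxx; each matches (x(((yx)(xx))+((x)*)*)).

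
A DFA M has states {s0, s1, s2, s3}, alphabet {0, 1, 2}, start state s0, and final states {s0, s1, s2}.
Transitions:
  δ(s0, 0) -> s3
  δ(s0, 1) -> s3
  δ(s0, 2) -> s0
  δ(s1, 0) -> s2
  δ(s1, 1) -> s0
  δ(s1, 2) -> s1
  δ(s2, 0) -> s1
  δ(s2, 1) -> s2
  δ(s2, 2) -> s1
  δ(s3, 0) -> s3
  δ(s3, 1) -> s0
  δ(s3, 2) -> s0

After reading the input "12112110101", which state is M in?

s0 --1--> s3
s3 --2--> s0
s0 --1--> s3
s3 --1--> s0
s0 --2--> s0
s0 --1--> s3
s3 --1--> s0
s0 --0--> s3
s3 --1--> s0
s0 --0--> s3
s3 --1--> s0

s0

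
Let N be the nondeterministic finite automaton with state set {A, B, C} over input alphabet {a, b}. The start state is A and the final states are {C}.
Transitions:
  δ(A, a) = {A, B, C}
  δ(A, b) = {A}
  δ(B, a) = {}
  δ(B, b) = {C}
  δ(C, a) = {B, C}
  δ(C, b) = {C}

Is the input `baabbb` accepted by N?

accepted

Start: {A}
read b: {A}
read a: {A, B, C}
read a: {A, B, C}
read b: {A, C}
read b: {A, C}
read b: {A, C}
Reachable ∩ accepting = {C} — nonempty.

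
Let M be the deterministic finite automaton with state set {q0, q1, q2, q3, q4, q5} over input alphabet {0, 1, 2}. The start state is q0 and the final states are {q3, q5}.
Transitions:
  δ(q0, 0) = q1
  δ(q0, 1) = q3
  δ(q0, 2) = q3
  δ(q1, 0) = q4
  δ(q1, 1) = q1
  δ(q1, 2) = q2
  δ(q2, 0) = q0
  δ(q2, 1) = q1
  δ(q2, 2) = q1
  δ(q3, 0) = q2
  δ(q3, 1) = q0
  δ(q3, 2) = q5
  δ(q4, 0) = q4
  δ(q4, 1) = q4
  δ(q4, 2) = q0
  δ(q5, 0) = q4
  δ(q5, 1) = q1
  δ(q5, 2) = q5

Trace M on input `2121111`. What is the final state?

q0 --2--> q3
q3 --1--> q0
q0 --2--> q3
q3 --1--> q0
q0 --1--> q3
q3 --1--> q0
q0 --1--> q3

q3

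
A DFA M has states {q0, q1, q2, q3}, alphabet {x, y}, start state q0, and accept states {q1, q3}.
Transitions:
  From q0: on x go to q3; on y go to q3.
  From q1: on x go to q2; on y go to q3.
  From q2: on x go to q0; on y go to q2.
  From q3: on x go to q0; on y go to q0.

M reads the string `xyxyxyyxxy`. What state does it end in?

q0 --x--> q3
q3 --y--> q0
q0 --x--> q3
q3 --y--> q0
q0 --x--> q3
q3 --y--> q0
q0 --y--> q3
q3 --x--> q0
q0 --x--> q3
q3 --y--> q0

q0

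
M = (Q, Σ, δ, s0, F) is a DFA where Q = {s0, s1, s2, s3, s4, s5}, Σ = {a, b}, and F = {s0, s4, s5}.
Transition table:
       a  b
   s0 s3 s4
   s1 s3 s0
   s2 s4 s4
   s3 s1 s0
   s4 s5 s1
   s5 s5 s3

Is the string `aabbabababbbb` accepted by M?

s0 --a--> s3
s3 --a--> s1
s1 --b--> s0
s0 --b--> s4
s4 --a--> s5
s5 --b--> s3
s3 --a--> s1
s1 --b--> s0
s0 --a--> s3
s3 --b--> s0
s0 --b--> s4
s4 --b--> s1
s1 --b--> s0
End in state s0, which is an accepting state.

accepted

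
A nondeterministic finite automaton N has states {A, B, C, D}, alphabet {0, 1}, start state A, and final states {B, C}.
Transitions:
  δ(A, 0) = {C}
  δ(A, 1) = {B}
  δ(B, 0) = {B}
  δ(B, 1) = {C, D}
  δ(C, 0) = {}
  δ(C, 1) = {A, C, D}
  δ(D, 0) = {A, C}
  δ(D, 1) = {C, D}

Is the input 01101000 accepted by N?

accepted

Start: {A}
read 0: {C}
read 1: {A, C, D}
read 1: {A, B, C, D}
read 0: {A, B, C}
read 1: {A, B, C, D}
read 0: {A, B, C}
read 0: {B, C}
read 0: {B}
Reachable ∩ accepting = {B} — nonempty.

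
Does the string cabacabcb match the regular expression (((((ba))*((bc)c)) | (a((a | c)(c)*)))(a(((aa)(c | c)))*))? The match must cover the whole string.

no

No split of cabacabcb into u·v has ((((ba))*((bc)c))|(a((a|c)(c)*))) matching u and (a(((aa)(c|c)))*) matching v.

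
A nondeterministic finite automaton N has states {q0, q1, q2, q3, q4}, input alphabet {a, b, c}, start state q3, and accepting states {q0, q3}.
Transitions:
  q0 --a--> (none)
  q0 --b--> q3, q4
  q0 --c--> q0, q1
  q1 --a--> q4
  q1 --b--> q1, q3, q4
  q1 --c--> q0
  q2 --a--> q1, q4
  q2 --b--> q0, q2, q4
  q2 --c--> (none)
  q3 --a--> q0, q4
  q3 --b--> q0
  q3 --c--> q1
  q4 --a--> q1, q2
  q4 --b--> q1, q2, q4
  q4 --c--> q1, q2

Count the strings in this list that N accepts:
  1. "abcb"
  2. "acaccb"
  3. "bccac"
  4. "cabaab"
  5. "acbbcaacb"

"abcb": accepted
"acaccb": accepted
"bccac": rejected
"cabaab": accepted
"acbbcaacb": accepted

4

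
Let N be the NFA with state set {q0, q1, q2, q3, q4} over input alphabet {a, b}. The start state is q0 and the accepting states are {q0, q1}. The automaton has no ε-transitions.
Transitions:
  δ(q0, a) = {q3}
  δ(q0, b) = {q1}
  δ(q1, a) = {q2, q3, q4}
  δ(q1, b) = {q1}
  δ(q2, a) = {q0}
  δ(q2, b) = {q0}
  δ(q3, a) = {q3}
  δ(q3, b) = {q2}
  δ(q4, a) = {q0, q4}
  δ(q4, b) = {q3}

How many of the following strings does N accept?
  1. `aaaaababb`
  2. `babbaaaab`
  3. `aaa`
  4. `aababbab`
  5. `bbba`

`aaaaababb`: accepted
`babbaaaab`: accepted
`aaa`: rejected
`aababbab`: accepted
`bbba`: rejected

3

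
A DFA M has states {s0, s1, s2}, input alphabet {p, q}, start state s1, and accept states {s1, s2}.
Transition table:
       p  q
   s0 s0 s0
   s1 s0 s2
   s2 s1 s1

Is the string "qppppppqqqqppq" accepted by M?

rejected

s1 --q--> s2
s2 --p--> s1
s1 --p--> s0
s0 --p--> s0
s0 --p--> s0
s0 --p--> s0
s0 --p--> s0
s0 --q--> s0
s0 --q--> s0
s0 --q--> s0
s0 --q--> s0
s0 --p--> s0
s0 --p--> s0
s0 --q--> s0
End in state s0, which is not an accepting state.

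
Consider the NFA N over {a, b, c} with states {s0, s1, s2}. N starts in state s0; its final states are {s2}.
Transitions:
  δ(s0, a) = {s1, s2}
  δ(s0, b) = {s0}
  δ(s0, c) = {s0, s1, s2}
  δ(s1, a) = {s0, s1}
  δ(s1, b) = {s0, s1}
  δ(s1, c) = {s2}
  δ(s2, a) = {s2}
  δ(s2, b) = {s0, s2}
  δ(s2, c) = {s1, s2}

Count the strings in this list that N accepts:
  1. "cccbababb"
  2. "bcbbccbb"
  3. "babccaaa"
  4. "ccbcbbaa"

4

"cccbababb": accepted
"bcbbccbb": accepted
"babccaaa": accepted
"ccbcbbaa": accepted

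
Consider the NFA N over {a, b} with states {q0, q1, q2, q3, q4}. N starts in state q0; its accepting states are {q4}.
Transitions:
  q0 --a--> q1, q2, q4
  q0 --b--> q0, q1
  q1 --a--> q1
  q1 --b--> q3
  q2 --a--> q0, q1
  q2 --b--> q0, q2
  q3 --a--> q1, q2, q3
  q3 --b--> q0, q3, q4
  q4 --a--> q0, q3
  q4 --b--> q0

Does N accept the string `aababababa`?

accepted

Start: {q0}
read a: {q1, q2, q4}
read a: {q0, q1, q3}
read b: {q0, q1, q3, q4}
read a: {q0, q1, q2, q3, q4}
read b: {q0, q1, q2, q3, q4}
read a: {q0, q1, q2, q3, q4}
read b: {q0, q1, q2, q3, q4}
read a: {q0, q1, q2, q3, q4}
read b: {q0, q1, q2, q3, q4}
read a: {q0, q1, q2, q3, q4}
Reachable ∩ accepting = {q4} — nonempty.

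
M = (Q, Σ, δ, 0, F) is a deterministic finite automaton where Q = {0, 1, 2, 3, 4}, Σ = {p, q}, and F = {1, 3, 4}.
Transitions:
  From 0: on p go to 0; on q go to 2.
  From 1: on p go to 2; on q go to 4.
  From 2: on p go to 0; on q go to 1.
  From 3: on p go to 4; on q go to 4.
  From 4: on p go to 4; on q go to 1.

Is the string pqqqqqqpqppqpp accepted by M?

0 --p--> 0
0 --q--> 2
2 --q--> 1
1 --q--> 4
4 --q--> 1
1 --q--> 4
4 --q--> 1
1 --p--> 2
2 --q--> 1
1 --p--> 2
2 --p--> 0
0 --q--> 2
2 --p--> 0
0 --p--> 0
End in state 0, which is not an accepting state.

rejected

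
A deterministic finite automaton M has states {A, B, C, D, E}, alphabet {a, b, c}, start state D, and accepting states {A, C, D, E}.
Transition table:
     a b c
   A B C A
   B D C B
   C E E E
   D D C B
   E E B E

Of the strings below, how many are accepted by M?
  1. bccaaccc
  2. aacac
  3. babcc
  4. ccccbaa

2

bccaaccc: accepted
aacac: rejected
babcc: rejected
ccccbaa: accepted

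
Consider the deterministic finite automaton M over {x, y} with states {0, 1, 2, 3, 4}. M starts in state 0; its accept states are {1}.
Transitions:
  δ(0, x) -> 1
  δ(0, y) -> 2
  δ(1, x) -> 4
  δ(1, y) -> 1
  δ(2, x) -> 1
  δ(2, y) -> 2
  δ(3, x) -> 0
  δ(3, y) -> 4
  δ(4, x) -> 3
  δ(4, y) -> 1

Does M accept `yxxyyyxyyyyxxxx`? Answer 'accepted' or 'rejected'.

0 --y--> 2
2 --x--> 1
1 --x--> 4
4 --y--> 1
1 --y--> 1
1 --y--> 1
1 --x--> 4
4 --y--> 1
1 --y--> 1
1 --y--> 1
1 --y--> 1
1 --x--> 4
4 --x--> 3
3 --x--> 0
0 --x--> 1
End in state 1, which is an accepting state.

accepted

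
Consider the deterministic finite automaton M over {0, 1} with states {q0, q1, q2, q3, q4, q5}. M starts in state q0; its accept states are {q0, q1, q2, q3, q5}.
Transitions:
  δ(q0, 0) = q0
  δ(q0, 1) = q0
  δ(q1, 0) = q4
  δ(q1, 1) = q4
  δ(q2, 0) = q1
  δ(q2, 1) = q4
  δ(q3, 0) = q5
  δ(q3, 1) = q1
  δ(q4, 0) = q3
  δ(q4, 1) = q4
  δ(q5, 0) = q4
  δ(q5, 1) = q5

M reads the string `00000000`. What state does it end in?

q0 --0--> q0
q0 --0--> q0
q0 --0--> q0
q0 --0--> q0
q0 --0--> q0
q0 --0--> q0
q0 --0--> q0
q0 --0--> q0

q0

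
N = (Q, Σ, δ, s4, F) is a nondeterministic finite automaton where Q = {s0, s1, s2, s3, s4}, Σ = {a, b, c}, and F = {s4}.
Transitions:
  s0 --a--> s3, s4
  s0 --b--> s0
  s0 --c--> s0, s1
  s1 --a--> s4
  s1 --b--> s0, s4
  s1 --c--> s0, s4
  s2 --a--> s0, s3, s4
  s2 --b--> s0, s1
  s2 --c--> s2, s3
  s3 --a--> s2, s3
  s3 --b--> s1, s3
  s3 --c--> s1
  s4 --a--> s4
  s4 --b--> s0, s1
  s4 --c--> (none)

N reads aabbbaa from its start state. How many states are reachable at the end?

3

Start: {s4}
read a: {s4}
read a: {s4}
read b: {s0, s1}
read b: {s0, s4}
read b: {s0, s1}
read a: {s3, s4}
read a: {s2, s3, s4}
Final reachable set {s2, s3, s4} has 3 states.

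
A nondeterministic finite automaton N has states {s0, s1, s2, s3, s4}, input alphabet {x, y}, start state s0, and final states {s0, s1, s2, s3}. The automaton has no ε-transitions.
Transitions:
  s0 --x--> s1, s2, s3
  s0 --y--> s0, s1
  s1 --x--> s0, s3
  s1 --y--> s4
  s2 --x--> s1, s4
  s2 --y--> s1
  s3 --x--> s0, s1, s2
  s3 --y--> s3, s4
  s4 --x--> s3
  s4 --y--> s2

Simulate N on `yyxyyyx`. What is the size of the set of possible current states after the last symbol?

5

Start: {s0}
read y: {s0, s1}
read y: {s0, s1, s4}
read x: {s0, s1, s2, s3}
read y: {s0, s1, s3, s4}
read y: {s0, s1, s2, s3, s4}
read y: {s0, s1, s2, s3, s4}
read x: {s0, s1, s2, s3, s4}
Final reachable set {s0, s1, s2, s3, s4} has 5 states.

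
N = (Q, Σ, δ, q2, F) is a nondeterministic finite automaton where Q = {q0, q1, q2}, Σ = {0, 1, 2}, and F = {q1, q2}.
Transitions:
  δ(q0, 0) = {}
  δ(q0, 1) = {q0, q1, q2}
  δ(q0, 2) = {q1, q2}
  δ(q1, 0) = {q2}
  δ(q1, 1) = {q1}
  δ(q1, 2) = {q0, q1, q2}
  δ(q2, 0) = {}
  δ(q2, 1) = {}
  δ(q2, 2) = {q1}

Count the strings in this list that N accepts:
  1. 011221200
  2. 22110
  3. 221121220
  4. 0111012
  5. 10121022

011221200: rejected
22110: accepted
221121220: accepted
0111012: rejected
10121022: rejected

2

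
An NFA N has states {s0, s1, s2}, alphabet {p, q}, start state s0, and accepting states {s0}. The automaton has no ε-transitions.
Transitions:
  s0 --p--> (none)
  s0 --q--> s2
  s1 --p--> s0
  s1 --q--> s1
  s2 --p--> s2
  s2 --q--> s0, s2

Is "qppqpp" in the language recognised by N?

Start: {s0}
read q: {s2}
read p: {s2}
read p: {s2}
read q: {s0, s2}
read p: {s2}
read p: {s2}
Reachable ∩ accepting = {} — empty.

rejected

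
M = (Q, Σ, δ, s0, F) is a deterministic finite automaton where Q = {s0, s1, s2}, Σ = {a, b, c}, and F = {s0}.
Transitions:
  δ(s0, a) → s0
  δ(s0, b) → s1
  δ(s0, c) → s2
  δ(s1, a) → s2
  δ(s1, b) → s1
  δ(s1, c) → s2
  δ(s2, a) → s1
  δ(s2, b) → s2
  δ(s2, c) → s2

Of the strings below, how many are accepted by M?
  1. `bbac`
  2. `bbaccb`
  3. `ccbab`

0

`bbac`: rejected
`bbaccb`: rejected
`ccbab`: rejected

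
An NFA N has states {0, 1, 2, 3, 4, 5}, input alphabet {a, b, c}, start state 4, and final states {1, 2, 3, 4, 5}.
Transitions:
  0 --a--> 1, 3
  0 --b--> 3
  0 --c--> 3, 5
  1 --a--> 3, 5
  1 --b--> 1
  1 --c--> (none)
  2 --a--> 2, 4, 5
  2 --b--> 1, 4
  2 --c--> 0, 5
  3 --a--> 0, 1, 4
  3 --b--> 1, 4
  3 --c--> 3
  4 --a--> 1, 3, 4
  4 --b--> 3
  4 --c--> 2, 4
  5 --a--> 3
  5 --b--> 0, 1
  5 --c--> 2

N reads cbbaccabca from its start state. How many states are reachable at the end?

Start: {4}
read c: {2, 4}
read b: {1, 3, 4}
read b: {1, 3, 4}
read a: {0, 1, 3, 4, 5}
read c: {2, 3, 4, 5}
read c: {0, 2, 3, 4, 5}
read a: {0, 1, 2, 3, 4, 5}
read b: {0, 1, 3, 4}
read c: {2, 3, 4, 5}
read a: {0, 1, 2, 3, 4, 5}
Final reachable set {0, 1, 2, 3, 4, 5} has 6 states.

6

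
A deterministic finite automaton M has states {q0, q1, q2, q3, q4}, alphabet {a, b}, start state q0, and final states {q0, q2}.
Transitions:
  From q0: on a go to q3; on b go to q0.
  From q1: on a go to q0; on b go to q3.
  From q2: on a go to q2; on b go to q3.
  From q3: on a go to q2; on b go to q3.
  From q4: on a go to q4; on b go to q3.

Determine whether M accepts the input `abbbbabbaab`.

rejected

q0 --a--> q3
q3 --b--> q3
q3 --b--> q3
q3 --b--> q3
q3 --b--> q3
q3 --a--> q2
q2 --b--> q3
q3 --b--> q3
q3 --a--> q2
q2 --a--> q2
q2 --b--> q3
End in state q3, which is not an accepting state.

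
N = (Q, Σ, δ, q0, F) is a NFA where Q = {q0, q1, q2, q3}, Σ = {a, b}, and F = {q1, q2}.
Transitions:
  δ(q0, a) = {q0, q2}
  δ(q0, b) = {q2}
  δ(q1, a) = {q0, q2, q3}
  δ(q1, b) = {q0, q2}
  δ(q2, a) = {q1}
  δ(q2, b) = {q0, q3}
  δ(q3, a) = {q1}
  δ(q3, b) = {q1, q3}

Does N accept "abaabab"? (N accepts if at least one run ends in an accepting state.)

Start: {q0}
read a: {q0, q2}
read b: {q0, q2, q3}
read a: {q0, q1, q2}
read a: {q0, q1, q2, q3}
read b: {q0, q1, q2, q3}
read a: {q0, q1, q2, q3}
read b: {q0, q1, q2, q3}
Reachable ∩ accepting = {q1, q2} — nonempty.

accepted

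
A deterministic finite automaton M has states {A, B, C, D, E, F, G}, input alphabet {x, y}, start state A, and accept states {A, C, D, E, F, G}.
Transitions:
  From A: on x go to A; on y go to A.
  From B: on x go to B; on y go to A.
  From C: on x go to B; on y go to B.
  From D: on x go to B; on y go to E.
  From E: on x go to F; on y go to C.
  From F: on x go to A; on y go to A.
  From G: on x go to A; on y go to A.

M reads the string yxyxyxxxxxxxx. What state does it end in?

A

A --y--> A
A --x--> A
A --y--> A
A --x--> A
A --y--> A
A --x--> A
A --x--> A
A --x--> A
A --x--> A
A --x--> A
A --x--> A
A --x--> A
A --x--> A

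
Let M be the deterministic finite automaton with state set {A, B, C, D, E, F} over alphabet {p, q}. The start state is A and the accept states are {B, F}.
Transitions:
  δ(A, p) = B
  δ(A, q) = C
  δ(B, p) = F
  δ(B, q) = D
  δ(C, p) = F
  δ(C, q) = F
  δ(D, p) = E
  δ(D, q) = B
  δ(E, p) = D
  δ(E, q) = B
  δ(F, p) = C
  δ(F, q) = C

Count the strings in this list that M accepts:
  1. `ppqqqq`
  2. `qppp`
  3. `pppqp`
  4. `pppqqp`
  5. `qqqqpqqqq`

`ppqqqq`: accepted
`qppp`: accepted
`pppqp`: rejected
`pppqqp`: accepted
`qqqqpqqqq`: rejected

3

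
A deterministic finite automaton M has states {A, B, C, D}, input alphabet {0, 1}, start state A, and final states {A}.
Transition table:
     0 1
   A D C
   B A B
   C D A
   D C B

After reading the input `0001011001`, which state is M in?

A --0--> D
D --0--> C
C --0--> D
D --1--> B
B --0--> A
A --1--> C
C --1--> A
A --0--> D
D --0--> C
C --1--> A

A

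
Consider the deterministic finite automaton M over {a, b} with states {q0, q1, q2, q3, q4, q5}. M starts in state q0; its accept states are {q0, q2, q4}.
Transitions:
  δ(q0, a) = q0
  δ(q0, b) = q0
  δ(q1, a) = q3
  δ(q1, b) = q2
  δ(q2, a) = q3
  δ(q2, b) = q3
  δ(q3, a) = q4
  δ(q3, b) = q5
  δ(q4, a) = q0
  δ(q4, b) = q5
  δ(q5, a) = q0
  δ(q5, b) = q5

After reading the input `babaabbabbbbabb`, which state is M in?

q0 --b--> q0
q0 --a--> q0
q0 --b--> q0
q0 --a--> q0
q0 --a--> q0
q0 --b--> q0
q0 --b--> q0
q0 --a--> q0
q0 --b--> q0
q0 --b--> q0
q0 --b--> q0
q0 --b--> q0
q0 --a--> q0
q0 --b--> q0
q0 --b--> q0

q0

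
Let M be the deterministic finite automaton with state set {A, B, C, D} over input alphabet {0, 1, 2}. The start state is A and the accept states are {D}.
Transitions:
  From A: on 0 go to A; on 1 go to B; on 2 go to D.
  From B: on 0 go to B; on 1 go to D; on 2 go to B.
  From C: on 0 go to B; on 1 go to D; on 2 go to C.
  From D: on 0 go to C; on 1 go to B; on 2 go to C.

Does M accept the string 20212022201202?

A --2--> D
D --0--> C
C --2--> C
C --1--> D
D --2--> C
C --0--> B
B --2--> B
B --2--> B
B --2--> B
B --0--> B
B --1--> D
D --2--> C
C --0--> B
B --2--> B
End in state B, which is not an accepting state.

rejected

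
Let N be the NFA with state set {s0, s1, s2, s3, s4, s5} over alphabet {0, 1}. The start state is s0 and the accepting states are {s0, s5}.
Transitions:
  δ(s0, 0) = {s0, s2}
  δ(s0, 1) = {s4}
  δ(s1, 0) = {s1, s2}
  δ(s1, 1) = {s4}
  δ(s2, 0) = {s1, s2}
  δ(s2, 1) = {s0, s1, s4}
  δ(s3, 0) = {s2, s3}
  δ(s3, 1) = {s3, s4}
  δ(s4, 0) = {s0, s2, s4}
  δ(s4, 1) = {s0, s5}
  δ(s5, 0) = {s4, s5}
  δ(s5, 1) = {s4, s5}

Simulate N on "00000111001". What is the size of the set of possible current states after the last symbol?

Start: {s0}
read 0: {s0, s2}
read 0: {s0, s1, s2}
read 0: {s0, s1, s2}
read 0: {s0, s1, s2}
read 0: {s0, s1, s2}
read 1: {s0, s1, s4}
read 1: {s0, s4, s5}
read 1: {s0, s4, s5}
read 0: {s0, s2, s4, s5}
read 0: {s0, s1, s2, s4, s5}
read 1: {s0, s1, s4, s5}
Final reachable set {s0, s1, s4, s5} has 4 states.

4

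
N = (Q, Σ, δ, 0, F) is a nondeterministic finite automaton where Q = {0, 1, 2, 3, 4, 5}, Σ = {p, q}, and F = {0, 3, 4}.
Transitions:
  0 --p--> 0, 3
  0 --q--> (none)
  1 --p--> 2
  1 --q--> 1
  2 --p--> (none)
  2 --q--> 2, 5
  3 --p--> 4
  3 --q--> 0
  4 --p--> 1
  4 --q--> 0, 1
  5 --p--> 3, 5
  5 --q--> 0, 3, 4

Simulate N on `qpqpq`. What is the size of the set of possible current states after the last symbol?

Start: {0}
read q: {}
The reachable set is empty and stays empty for the remaining 4 symbols.
Final reachable set {} has 0 states.

0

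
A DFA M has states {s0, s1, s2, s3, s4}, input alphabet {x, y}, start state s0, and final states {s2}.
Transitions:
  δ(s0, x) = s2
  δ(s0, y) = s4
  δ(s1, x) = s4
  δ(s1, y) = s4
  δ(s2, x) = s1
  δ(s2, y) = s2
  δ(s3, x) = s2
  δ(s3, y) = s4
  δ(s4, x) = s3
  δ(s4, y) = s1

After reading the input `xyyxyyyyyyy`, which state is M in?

s4

s0 --x--> s2
s2 --y--> s2
s2 --y--> s2
s2 --x--> s1
s1 --y--> s4
s4 --y--> s1
s1 --y--> s4
s4 --y--> s1
s1 --y--> s4
s4 --y--> s1
s1 --y--> s4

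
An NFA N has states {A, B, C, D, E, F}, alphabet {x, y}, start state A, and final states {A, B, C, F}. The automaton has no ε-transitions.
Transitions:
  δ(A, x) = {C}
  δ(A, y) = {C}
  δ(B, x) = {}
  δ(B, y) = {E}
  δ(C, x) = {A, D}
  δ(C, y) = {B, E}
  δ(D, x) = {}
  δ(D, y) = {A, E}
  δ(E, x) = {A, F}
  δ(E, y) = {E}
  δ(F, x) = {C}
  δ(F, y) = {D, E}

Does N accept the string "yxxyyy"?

Start: {A}
read y: {C}
read x: {A, D}
read x: {C}
read y: {B, E}
read y: {E}
read y: {E}
Reachable ∩ accepting = {} — empty.

rejected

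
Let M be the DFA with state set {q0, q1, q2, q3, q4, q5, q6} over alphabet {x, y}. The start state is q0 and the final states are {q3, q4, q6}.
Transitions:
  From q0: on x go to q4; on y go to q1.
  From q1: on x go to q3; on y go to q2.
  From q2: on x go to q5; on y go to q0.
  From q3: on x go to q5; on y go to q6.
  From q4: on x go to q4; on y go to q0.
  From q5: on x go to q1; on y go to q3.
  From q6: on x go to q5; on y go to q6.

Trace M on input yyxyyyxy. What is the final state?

q0 --y--> q1
q1 --y--> q2
q2 --x--> q5
q5 --y--> q3
q3 --y--> q6
q6 --y--> q6
q6 --x--> q5
q5 --y--> q3

q3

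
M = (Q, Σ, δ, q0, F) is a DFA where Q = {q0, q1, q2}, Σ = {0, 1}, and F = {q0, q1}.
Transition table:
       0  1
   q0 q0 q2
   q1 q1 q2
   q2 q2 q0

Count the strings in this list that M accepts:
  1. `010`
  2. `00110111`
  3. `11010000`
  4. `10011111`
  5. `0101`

`010`: rejected
`00110111`: rejected
`11010000`: rejected
`10011111`: accepted
`0101`: accepted

2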